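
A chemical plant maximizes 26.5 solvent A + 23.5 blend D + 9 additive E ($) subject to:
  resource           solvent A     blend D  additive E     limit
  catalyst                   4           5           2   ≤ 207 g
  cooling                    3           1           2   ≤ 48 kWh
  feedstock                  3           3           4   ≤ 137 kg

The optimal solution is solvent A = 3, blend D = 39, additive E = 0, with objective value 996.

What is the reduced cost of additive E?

Binding: catalyst and cooling. Non-binding: feedstock (11 unused).
Since feedstock is not tight, its dual is 0.
From A_Bᵀ y = c: 4·y_catalyst + 3·y_cooling = 26.5; 5·y_catalyst + 1·y_cooling = 23.5.
This yields shadow prices y_catalyst = 4, y_cooling = 3.5.
Reduced cost of additive E: c₃ − yᵀa₃ = 9 − (4·2 + 3.5·2) = 9 − 15 = -6.

-6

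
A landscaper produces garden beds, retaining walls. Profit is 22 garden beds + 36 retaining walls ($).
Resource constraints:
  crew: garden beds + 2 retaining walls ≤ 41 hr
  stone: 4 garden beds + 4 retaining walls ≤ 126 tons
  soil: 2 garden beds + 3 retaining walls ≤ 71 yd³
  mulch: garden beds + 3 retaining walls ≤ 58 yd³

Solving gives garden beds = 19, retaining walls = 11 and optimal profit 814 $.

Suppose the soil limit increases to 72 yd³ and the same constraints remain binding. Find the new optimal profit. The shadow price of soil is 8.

822

Δb = 1, so new z* = 814 + (8)·(1) = 814 + 8 = 822.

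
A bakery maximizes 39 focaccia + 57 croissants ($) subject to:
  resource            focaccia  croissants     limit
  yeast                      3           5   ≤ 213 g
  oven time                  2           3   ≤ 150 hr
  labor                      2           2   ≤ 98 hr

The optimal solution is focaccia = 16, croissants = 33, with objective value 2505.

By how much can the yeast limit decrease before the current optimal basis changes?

Binding constraints: yeast, labor. The basis is B = [[3,5],[2,2]] with det -4.
Per unit decrease in yeast, x* moves by d = (0.5, -0.5).
The basis stays optimal until croissants reaches 0; allowable decrease = 66 g.

66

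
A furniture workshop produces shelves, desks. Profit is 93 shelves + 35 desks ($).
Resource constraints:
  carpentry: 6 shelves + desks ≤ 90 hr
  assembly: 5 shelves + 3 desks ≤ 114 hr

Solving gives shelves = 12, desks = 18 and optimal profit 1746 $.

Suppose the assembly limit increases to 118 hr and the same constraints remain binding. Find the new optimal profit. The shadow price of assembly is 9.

Δb = 4, so new z* = 1746 + (9)·(4) = 1746 + 36 = 1782.

1782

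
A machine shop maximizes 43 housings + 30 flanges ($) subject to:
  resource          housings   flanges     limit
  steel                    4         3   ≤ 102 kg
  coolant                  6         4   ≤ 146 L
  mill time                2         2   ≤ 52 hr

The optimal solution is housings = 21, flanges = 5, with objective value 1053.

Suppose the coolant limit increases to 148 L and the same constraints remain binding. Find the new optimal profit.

1066

Binding: coolant and mill time. Non-binding: steel (3 unused).
Slack constraints have shadow price 0 (complementary slackness).
Dual feasibility on the basic columns requires 6·y_coolant + 2·y_mill time = 43, 4·y_coolant + 2·y_mill time = 30.
Solving: y_coolant = 6.5, y_mill time = 2.
Δz = y_coolant·Δb = 6.5 × (2) = 13, so new z* = 1053 + 13 = 1066.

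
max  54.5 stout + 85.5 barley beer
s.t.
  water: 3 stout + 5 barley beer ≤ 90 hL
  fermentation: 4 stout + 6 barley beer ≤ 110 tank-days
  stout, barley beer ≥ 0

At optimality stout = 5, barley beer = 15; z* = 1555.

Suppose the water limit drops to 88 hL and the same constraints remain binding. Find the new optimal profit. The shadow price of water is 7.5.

1540

Δb = -2, so new z* = 1555 + (7.5)·(-2) = 1555 − 15 = 1540.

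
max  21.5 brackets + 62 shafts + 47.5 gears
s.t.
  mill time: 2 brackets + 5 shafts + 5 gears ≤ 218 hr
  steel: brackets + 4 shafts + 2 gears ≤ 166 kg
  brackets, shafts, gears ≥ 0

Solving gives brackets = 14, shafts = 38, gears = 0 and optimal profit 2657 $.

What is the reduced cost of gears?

-3.5

At the optimum: mill time uses 218 of 218 (binding); steel uses 166 of 166 (binding).
Dual feasibility on the basic columns requires 2·y_mill time + 1·y_steel = 21.5, 5·y_mill time + 4·y_steel = 62.
This yields shadow prices y_mill time = 8, y_steel = 5.5.
Reduced cost of gears: c₃ − yᵀa₃ = 47.5 − (8·5 + 5.5·2) = 47.5 − 51 = -3.5.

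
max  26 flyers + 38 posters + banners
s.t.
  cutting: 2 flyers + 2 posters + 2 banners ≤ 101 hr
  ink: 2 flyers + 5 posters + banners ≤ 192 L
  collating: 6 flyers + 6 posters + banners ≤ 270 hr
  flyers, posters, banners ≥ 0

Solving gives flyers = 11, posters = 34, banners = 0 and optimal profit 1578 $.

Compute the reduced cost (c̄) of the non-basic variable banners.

At the optimum: cutting uses 90 of 101 (slack = 11); ink uses 192 of 192 (binding); collating uses 270 of 270 (binding).
Since cutting is not tight, its dual is 0.
The binding rows give the dual system: 2·y_ink + 6·y_collating = 26 and 5·y_ink + 6·y_collating = 38.
→ y_ink = 4 and y_collating = 3.
Reduced cost of banners: c₃ − yᵀa₃ = 1 − (4·1 + 3·1) = 1 − 7 = -6.

-6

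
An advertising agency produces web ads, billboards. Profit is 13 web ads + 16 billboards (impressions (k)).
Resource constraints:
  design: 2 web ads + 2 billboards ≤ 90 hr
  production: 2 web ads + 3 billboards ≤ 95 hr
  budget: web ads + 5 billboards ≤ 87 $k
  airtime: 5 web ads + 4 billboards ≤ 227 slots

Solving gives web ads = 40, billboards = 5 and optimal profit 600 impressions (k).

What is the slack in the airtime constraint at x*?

airtime used = 5·40 + 4·5 = 220; slack = 227 − 220 = 7.

7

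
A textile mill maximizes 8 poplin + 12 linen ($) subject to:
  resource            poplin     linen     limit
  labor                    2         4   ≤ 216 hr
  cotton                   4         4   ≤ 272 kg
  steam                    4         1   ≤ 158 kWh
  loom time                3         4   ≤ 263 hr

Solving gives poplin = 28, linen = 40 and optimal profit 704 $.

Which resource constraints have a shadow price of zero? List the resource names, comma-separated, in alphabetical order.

loom time, steam

labor: 216/216 (binding)
cotton: 272/272 (binding)
steam: 152/158 (slack 6)
loom time: 244/263 (slack 19)
By complementary slackness, a constraint with positive slack has shadow price 0 → loom time, steam.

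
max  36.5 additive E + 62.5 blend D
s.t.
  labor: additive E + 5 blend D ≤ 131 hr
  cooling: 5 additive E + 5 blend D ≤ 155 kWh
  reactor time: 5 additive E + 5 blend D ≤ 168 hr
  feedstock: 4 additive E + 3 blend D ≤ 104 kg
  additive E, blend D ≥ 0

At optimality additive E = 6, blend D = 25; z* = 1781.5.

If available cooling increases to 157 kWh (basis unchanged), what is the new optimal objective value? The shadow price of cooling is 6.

1793.5

Δb = 2, so new z* = 1781.5 + (6)·(2) = 1781.5 + 12 = 1793.5.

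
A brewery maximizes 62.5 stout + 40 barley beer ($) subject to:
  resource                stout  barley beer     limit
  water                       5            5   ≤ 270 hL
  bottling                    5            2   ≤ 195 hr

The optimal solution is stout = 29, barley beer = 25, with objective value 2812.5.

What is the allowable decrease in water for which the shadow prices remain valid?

Binding constraints: water, bottling. The basis is B = [[5,5],[5,2]] with det -15.
Per unit decrease in water, x* moves by d = (0.1333, -0.3333).
The basis stays optimal until barley beer reaches 0; allowable decrease = 75 hL.

75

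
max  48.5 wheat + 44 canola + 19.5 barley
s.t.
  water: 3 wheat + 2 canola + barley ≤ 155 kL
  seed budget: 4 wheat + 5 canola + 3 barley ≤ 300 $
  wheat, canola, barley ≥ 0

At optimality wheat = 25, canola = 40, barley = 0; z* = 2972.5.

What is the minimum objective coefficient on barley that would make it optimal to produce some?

At the optimum: water uses 155 of 155 (binding); seed budget uses 300 of 300 (binding).
The binding rows give the dual system: 3·y_water + 4·y_seed budget = 48.5 and 2·y_water + 5·y_seed budget = 44.
Solving: y_water = 9.5, y_seed budget = 5.
barley enters the basis when its profit ≥ yᵀa₃ = 9.5·1 + 5·3 = 24.5.

24.5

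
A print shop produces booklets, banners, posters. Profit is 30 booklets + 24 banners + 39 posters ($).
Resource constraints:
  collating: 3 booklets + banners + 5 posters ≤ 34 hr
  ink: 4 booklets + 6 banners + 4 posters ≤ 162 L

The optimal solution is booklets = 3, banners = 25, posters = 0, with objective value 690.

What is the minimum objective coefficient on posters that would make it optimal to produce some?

Check each constraint at x*: collating 34/34 (tight); ink 162/162 (tight).
From A_Bᵀ y = c: 3·y_collating + 4·y_ink = 30; 1·y_collating + 6·y_ink = 24.
→ y_collating = 6 and y_ink = 3.
posters enters the basis when its profit ≥ yᵀa₃ = 6·5 + 3·4 = 42.

42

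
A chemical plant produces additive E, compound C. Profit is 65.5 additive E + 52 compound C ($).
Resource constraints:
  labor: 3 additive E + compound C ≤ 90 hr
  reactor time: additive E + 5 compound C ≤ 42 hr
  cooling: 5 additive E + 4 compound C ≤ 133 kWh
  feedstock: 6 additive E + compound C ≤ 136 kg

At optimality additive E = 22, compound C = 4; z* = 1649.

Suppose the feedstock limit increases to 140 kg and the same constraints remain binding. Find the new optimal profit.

Binding: reactor time and feedstock. Non-binding: labor (20 unused), cooling (7 unused).
By complementary slackness, y = 0 for the non-binding constraints.
The binding rows give the dual system: 1·y_reactor time + 6·y_feedstock = 65.5 and 5·y_reactor time + 1·y_feedstock = 52.
→ y_reactor time = 8.5 and y_feedstock = 9.5.
Δz = y_feedstock·Δb = 9.5 × (4) = 38, so new z* = 1649 + 38 = 1687.

1687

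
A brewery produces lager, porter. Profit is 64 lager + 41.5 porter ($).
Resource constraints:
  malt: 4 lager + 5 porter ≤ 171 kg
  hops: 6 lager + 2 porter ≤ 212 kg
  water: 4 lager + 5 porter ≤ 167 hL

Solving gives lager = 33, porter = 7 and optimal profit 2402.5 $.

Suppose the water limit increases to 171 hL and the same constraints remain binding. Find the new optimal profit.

2424.5

Check each constraint at x*: malt 167/171 (slack 4); hops 212/212 (tight); water 167/167 (tight).
By complementary slackness, y = 0 for the non-binding constraint.
The binding rows give the dual system: 6·y_hops + 4·y_water = 64 and 2·y_hops + 5·y_water = 41.5.
Solving: y_hops = 7, y_water = 5.5.
Δz = y_water·Δb = 5.5 × (4) = 22, so new z* = 2402.5 + 22 = 2424.5.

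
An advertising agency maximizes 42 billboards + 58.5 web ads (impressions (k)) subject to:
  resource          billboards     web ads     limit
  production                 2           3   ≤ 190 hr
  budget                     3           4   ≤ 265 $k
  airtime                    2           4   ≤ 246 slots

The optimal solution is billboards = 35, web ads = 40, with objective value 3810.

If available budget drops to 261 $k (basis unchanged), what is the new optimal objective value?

3774

At the optimum: production uses 190 of 190 (binding); budget uses 265 of 265 (binding); airtime uses 230 of 246 (slack = 16).
Since airtime is not tight, its dual is 0.
The binding rows give the dual system: 2·y_production + 3·y_budget = 42 and 3·y_production + 4·y_budget = 58.5.
Solving: y_production = 7.5, y_budget = 9.
Δz = y_budget·Δb = 9 × (-4) = -36, so new z* = 3810 − 36 = 3774.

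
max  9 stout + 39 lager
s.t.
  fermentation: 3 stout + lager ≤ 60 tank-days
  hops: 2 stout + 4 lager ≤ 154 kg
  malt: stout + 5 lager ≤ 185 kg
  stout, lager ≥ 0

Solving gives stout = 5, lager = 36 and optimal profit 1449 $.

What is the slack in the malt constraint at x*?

malt used = 1·5 + 5·36 = 185; slack = 185 − 185 = 0.

0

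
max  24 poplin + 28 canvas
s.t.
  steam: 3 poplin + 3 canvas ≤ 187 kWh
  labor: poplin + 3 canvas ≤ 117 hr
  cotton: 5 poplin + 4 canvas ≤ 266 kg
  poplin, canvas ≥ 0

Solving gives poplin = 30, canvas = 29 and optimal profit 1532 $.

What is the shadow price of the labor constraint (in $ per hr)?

4

Binding: labor and cotton. Non-binding: steam (10 unused).
Since steam is not tight, its dual is 0.
Dual feasibility on the basic columns requires 1·y_labor + 5·y_cotton = 24, 3·y_labor + 4·y_cotton = 28.
This yields shadow prices y_labor = 4, y_cotton = 4.
Shadow price of labor = 4.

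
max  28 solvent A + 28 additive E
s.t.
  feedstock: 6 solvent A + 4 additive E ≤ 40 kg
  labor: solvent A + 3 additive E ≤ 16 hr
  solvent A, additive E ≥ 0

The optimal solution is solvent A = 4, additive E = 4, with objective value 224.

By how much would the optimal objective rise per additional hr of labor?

Check each constraint at x*: feedstock 40/40 (tight); labor 16/16 (tight).
From A_Bᵀ y = c: 6·y_feedstock + 1·y_labor = 28; 4·y_feedstock + 3·y_labor = 28.
Solving: y_feedstock = 4, y_labor = 4.
Shadow price of labor = 4.

4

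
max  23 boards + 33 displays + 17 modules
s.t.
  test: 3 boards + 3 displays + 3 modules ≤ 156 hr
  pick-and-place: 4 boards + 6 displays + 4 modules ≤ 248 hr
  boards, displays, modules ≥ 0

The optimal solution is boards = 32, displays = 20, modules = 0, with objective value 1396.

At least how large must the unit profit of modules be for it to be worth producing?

23

Check each constraint at x*: test 156/156 (tight); pick-and-place 248/248 (tight).
Dual feasibility on the basic columns requires 3·y_test + 4·y_pick-and-place = 23, 3·y_test + 6·y_pick-and-place = 33.
Solving: y_test = 1, y_pick-and-place = 5.
modules enters the basis when its profit ≥ yᵀa₃ = 1·3 + 5·4 = 23.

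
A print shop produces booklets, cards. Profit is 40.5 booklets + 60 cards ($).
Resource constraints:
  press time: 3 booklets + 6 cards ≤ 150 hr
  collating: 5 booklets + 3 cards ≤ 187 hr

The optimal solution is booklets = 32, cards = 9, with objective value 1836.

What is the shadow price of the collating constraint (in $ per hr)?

Both press time and collating are binding at x*.
From A_Bᵀ y = c: 3·y_press time + 5·y_collating = 40.5; 6·y_press time + 3·y_collating = 60.
Solving: y_press time = 8.5, y_collating = 3.
Shadow price of collating = 3.

3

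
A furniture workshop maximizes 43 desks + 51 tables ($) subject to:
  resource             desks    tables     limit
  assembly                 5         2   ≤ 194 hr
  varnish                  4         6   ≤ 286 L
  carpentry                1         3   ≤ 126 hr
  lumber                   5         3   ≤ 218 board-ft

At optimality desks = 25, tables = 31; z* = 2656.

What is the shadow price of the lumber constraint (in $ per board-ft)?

3

Check each constraint at x*: assembly 187/194 (slack 7); varnish 286/286 (tight); carpentry 118/126 (slack 8); lumber 218/218 (tight).
Slack constraints have shadow price 0 (complementary slackness).
From A_Bᵀ y = c: 4·y_varnish + 5·y_lumber = 43; 6·y_varnish + 3·y_lumber = 51.
→ y_varnish = 7 and y_lumber = 3.
Shadow price of lumber = 3.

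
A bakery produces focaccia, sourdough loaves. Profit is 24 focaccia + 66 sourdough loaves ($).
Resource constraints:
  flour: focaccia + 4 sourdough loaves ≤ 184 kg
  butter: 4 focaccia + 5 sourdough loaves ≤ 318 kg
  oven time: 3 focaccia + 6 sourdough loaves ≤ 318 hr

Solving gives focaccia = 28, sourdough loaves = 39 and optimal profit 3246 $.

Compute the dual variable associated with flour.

9

Check each constraint at x*: flour 184/184 (tight); butter 307/318 (slack 11); oven time 318/318 (tight).
Since butter is not tight, its dual is 0.
From A_Bᵀ y = c: 1·y_flour + 3·y_oven time = 24; 4·y_flour + 6·y_oven time = 66.
This yields shadow prices y_flour = 9, y_oven time = 5.
Shadow price of flour = 9.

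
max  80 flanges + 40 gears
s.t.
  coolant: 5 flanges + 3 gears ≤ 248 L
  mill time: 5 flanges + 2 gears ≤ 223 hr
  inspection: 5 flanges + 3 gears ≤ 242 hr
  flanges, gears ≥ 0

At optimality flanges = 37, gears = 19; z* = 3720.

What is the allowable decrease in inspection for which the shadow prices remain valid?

19

Binding constraints: mill time, inspection. The basis is B = [[5,2],[5,3]] with det 5.
Per unit decrease in inspection, x* moves by d = (0.4, -1).
The basis stays optimal until gears reaches 0; allowable decrease = 19 hr.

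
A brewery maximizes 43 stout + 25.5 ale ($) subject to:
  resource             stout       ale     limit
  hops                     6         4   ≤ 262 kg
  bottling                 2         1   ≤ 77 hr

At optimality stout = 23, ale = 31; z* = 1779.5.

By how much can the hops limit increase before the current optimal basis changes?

Binding constraints: hops, bottling. The basis is B = [[6,4],[2,1]] with det -2.
Per unit increase in hops, x* moves by d = (-0.5, 1).
The basis stays optimal until stout reaches 0; allowable increase = 46 kg.

46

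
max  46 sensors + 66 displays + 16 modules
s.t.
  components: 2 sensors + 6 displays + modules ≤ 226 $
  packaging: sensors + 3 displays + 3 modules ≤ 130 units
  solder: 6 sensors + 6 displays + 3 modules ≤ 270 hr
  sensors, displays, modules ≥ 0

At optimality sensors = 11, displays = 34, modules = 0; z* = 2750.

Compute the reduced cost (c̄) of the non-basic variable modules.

-7

At the optimum: components uses 226 of 226 (binding); packaging uses 113 of 130 (slack = 17); solder uses 270 of 270 (binding).
By complementary slackness, y = 0 for the non-binding constraint.
From A_Bᵀ y = c: 2·y_components + 6·y_solder = 46; 6·y_components + 6·y_solder = 66.
Solving: y_components = 5, y_solder = 6.
Reduced cost of modules: c₃ − yᵀa₃ = 16 − (5·1 + 6·3) = 16 − 23 = -7.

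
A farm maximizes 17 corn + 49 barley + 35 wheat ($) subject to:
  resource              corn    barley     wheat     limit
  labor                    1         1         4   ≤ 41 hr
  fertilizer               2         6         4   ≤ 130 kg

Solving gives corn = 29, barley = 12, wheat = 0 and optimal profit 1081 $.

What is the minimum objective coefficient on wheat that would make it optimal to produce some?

Both labor and fertilizer are binding at x*.
From A_Bᵀ y = c: 1·y_labor + 2·y_fertilizer = 17; 1·y_labor + 6·y_fertilizer = 49.
→ y_labor = 1 and y_fertilizer = 8.
wheat enters the basis when its profit ≥ yᵀa₃ = 1·4 + 8·4 = 36.

36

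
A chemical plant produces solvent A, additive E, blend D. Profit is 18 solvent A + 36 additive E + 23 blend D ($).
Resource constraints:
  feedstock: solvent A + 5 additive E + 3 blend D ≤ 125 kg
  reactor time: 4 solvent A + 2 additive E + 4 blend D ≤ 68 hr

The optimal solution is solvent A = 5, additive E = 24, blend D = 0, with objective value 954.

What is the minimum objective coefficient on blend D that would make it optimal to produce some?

30

Check each constraint at x*: feedstock 125/125 (tight); reactor time 68/68 (tight).
From A_Bᵀ y = c: 1·y_feedstock + 4·y_reactor time = 18; 5·y_feedstock + 2·y_reactor time = 36.
→ y_feedstock = 6 and y_reactor time = 3.
blend D enters the basis when its profit ≥ yᵀa₃ = 6·3 + 3·4 = 30.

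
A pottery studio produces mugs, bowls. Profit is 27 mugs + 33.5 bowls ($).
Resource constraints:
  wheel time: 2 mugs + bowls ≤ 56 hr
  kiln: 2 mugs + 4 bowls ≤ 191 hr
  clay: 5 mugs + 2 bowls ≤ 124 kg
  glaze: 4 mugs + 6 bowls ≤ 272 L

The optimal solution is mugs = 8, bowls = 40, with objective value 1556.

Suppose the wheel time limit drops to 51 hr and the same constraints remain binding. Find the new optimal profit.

1538.5

Check each constraint at x*: wheel time 56/56 (tight); kiln 176/191 (slack 15); clay 120/124 (slack 4); glaze 272/272 (tight).
Since kiln, clay are not tight, their duals are 0.
The binding rows give the dual system: 2·y_wheel time + 4·y_glaze = 27 and 1·y_wheel time + 6·y_glaze = 33.5.
→ y_wheel time = 3.5 and y_glaze = 5.
Δz = y_wheel time·Δb = 3.5 × (-5) = -17.5, so new z* = 1556 − 17.5 = 1538.5.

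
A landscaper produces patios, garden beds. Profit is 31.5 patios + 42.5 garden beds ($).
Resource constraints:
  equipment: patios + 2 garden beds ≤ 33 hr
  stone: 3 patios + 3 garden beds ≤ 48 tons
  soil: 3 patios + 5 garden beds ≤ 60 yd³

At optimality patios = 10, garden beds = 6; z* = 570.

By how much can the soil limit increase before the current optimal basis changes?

Binding constraints: stone, soil. The basis is B = [[3,3],[3,5]] with det 6.
Per unit increase in soil, x* moves by d = (-0.5, 0.5).
The basis stays optimal until patios reaches 0; allowable increase = 20 yd³.

20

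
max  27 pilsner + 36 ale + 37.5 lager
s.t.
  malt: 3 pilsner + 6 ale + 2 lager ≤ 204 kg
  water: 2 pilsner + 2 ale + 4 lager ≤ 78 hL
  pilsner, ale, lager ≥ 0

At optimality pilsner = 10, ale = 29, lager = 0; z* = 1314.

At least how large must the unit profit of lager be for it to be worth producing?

Both malt and water are binding at x*.
Dual feasibility on the basic columns requires 3·y_malt + 2·y_water = 27, 6·y_malt + 2·y_water = 36.
Solving: y_malt = 3, y_water = 9.
lager enters the basis when its profit ≥ yᵀa₃ = 3·2 + 9·4 = 42.

42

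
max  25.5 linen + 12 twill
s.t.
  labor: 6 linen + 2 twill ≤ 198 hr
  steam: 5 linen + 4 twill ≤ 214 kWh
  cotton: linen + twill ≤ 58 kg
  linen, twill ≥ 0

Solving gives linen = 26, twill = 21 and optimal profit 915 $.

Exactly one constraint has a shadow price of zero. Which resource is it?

labor: 198/198 (binding)
steam: 214/214 (binding)
cotton: 47/58 (slack 11)
By complementary slackness, a constraint with positive slack has shadow price 0 → cotton.

cotton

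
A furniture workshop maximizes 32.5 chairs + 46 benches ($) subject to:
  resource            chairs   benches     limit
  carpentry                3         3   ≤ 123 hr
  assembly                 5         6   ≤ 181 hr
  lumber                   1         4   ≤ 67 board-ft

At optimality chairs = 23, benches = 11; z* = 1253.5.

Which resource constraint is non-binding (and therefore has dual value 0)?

carpentry

carpentry: 102/123 (slack 21)
assembly: 181/181 (binding)
lumber: 67/67 (binding)
By complementary slackness, a constraint with positive slack has shadow price 0 → carpentry.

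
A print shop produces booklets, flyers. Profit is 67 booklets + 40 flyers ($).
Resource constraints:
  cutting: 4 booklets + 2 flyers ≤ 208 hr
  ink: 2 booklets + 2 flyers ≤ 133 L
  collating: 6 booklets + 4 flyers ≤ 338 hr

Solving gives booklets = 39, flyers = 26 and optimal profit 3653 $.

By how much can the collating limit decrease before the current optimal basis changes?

Binding constraints: cutting, collating. The basis is B = [[4,2],[6,4]] with det 4.
Per unit decrease in collating, x* moves by d = (0.5, -1).
The basis stays optimal until flyers reaches 0; allowable decrease = 26 hr.

26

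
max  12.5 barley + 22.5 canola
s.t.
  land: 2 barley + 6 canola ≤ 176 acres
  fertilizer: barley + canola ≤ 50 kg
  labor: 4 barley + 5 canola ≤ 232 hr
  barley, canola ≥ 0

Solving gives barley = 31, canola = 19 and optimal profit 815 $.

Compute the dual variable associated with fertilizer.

7.5

Check each constraint at x*: land 176/176 (tight); fertilizer 50/50 (tight); labor 219/232 (slack 13).
Slack constraints have shadow price 0 (complementary slackness).
The binding rows give the dual system: 2·y_land + 1·y_fertilizer = 12.5 and 6·y_land + 1·y_fertilizer = 22.5.
→ y_land = 2.5 and y_fertilizer = 7.5.
Shadow price of fertilizer = 7.5.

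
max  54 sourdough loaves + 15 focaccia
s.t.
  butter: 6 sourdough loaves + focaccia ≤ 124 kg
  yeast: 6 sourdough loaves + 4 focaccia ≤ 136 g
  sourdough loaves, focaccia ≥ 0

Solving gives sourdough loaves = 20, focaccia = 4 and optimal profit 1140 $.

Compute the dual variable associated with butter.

7

Check each constraint at x*: butter 124/124 (tight); yeast 136/136 (tight).
From A_Bᵀ y = c: 6·y_butter + 6·y_yeast = 54; 1·y_butter + 4·y_yeast = 15.
This yields shadow prices y_butter = 7, y_yeast = 2.
Shadow price of butter = 7.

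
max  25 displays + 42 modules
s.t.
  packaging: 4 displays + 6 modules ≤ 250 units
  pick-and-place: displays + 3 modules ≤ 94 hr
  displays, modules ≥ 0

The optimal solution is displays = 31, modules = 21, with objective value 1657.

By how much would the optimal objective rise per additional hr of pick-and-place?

Both packaging and pick-and-place are binding at x*.
The binding rows give the dual system: 4·y_packaging + 1·y_pick-and-place = 25 and 6·y_packaging + 3·y_pick-and-place = 42.
→ y_packaging = 5.5 and y_pick-and-place = 3.
Shadow price of pick-and-place = 3.

3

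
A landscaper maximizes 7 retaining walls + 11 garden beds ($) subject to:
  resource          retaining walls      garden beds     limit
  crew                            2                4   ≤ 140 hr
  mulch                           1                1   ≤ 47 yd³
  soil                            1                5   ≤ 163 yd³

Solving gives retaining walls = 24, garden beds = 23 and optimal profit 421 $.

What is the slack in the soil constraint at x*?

24

soil used = 1·24 + 5·23 = 139; slack = 163 − 139 = 24.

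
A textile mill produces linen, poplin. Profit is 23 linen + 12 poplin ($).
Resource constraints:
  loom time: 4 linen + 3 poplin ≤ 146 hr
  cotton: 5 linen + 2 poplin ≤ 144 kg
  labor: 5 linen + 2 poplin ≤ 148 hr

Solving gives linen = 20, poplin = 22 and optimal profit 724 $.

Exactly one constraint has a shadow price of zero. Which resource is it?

labor

loom time: 146/146 (binding)
cotton: 144/144 (binding)
labor: 144/148 (slack 4)
By complementary slackness, a constraint with positive slack has shadow price 0 → labor.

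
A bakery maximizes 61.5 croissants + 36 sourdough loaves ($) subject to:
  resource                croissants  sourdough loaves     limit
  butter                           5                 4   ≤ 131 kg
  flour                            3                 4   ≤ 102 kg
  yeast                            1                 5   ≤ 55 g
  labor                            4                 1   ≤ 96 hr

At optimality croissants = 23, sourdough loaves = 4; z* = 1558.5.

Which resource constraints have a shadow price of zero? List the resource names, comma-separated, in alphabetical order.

butter: 131/131 (binding)
flour: 85/102 (slack 17)
yeast: 43/55 (slack 12)
labor: 96/96 (binding)
By complementary slackness, a constraint with positive slack has shadow price 0 → flour, yeast.

flour, yeast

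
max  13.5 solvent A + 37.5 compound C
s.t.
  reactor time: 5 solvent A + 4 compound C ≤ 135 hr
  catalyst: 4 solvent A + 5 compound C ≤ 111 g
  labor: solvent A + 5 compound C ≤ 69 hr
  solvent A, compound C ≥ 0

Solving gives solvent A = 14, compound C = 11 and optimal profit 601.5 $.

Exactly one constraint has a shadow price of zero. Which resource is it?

reactor time

reactor time: 114/135 (slack 21)
catalyst: 111/111 (binding)
labor: 69/69 (binding)
By complementary slackness, a constraint with positive slack has shadow price 0 → reactor time.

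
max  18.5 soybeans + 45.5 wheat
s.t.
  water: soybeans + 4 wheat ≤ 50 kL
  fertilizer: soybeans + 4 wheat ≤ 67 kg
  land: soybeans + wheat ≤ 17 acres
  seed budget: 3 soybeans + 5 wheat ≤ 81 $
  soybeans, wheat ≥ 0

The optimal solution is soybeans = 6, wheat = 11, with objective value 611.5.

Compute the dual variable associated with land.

9.5

Binding: water and land. Non-binding: fertilizer (17 unused), seed budget (8 unused).
Slack constraints have shadow price 0 (complementary slackness).
From A_Bᵀ y = c: 1·y_water + 1·y_land = 18.5; 4·y_water + 1·y_land = 45.5.
This yields shadow prices y_water = 9, y_land = 9.5.
Shadow price of land = 9.5.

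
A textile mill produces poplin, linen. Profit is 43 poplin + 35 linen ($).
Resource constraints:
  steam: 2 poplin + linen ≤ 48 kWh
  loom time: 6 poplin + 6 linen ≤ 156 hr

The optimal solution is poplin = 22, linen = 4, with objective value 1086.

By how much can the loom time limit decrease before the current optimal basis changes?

Binding constraints: steam, loom time. The basis is B = [[2,1],[6,6]] with det 6.
Per unit decrease in loom time, x* moves by d = (0.1667, -0.3333).
The basis stays optimal until linen reaches 0; allowable decrease = 12 hr.

12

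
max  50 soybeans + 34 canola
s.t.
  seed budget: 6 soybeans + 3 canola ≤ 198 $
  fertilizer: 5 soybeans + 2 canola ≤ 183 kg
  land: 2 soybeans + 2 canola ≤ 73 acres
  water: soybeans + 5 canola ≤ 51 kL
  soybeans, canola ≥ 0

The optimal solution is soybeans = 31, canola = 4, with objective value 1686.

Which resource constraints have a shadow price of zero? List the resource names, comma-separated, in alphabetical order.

fertilizer, land

seed budget: 198/198 (binding)
fertilizer: 163/183 (slack 20)
land: 70/73 (slack 3)
water: 51/51 (binding)
By complementary slackness, a constraint with positive slack has shadow price 0 → fertilizer, land.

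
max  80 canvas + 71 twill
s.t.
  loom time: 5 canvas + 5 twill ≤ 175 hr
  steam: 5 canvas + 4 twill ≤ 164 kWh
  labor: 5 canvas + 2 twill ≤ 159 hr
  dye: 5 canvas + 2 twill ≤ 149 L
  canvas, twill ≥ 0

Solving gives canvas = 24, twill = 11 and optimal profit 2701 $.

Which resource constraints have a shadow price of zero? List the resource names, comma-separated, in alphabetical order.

loom time: 175/175 (binding)
steam: 164/164 (binding)
labor: 142/159 (slack 17)
dye: 142/149 (slack 7)
By complementary slackness, a constraint with positive slack has shadow price 0 → dye, labor.

dye, labor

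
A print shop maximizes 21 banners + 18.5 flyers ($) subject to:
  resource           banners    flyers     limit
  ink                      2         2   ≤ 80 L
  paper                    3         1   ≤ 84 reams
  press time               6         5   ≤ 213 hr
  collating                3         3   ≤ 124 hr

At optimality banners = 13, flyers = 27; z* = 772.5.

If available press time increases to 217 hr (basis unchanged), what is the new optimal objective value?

782.5

At the optimum: ink uses 80 of 80 (binding); paper uses 66 of 84 (slack = 18); press time uses 213 of 213 (binding); collating uses 120 of 124 (slack = 4).
Slack constraints have shadow price 0 (complementary slackness).
The binding rows give the dual system: 2·y_ink + 6·y_press time = 21 and 2·y_ink + 5·y_press time = 18.5.
This yields shadow prices y_ink = 3, y_press time = 2.5.
Δz = y_press time·Δb = 2.5 × (4) = 10, so new z* = 772.5 + 10 = 782.5.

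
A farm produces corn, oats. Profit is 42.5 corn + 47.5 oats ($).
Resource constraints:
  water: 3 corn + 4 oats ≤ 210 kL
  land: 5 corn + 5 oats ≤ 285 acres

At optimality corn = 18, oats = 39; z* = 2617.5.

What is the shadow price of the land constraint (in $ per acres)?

Both water and land are binding at x*.
From A_Bᵀ y = c: 3·y_water + 5·y_land = 42.5; 4·y_water + 5·y_land = 47.5.
→ y_water = 5 and y_land = 5.5.
Shadow price of land = 5.5.

5.5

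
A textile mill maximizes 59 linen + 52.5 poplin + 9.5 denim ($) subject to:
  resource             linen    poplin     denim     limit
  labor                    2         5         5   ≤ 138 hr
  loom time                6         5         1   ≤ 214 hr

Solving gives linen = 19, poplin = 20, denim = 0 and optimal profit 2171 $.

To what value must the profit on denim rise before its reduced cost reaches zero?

14.5

Both labor and loom time are binding at x*.
Dual feasibility on the basic columns requires 2·y_labor + 6·y_loom time = 59, 5·y_labor + 5·y_loom time = 52.5.
Solving: y_labor = 1, y_loom time = 9.5.
denim enters the basis when its profit ≥ yᵀa₃ = 1·5 + 9.5·1 = 14.5.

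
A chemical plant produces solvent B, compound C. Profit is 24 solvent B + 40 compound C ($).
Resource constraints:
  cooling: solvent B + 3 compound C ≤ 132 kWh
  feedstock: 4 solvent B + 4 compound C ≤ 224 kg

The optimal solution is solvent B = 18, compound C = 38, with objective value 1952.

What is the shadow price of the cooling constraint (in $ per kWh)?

At the optimum: cooling uses 132 of 132 (binding); feedstock uses 224 of 224 (binding).
From A_Bᵀ y = c: 1·y_cooling + 4·y_feedstock = 24; 3·y_cooling + 4·y_feedstock = 40.
This yields shadow prices y_cooling = 8, y_feedstock = 4.
Shadow price of cooling = 8.

8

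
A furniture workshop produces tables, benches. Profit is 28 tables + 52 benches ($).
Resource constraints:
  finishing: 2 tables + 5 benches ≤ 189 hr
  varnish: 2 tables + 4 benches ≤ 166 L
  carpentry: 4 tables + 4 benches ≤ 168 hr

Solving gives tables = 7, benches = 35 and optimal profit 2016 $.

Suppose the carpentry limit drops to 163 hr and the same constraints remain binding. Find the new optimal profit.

2001

Check each constraint at x*: finishing 189/189 (tight); varnish 154/166 (slack 12); carpentry 168/168 (tight).
Slack constraints have shadow price 0 (complementary slackness).
From A_Bᵀ y = c: 2·y_finishing + 4·y_carpentry = 28; 5·y_finishing + 4·y_carpentry = 52.
Solving: y_finishing = 8, y_carpentry = 3.
Δz = y_carpentry·Δb = 3 × (-5) = -15, so new z* = 2016 − 15 = 2001.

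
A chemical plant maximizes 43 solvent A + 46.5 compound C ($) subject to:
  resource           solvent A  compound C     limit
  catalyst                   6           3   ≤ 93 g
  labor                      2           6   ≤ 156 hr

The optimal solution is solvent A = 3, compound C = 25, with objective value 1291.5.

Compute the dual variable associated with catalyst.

Check each constraint at x*: catalyst 93/93 (tight); labor 156/156 (tight).
Dual feasibility on the basic columns requires 6·y_catalyst + 2·y_labor = 43, 3·y_catalyst + 6·y_labor = 46.5.
Solving: y_catalyst = 5.5, y_labor = 5.
Shadow price of catalyst = 5.5.

5.5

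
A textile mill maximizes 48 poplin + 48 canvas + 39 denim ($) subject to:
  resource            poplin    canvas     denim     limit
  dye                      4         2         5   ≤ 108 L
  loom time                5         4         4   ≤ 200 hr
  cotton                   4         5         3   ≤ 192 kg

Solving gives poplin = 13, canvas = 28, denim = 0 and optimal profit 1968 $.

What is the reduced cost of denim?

-5

Binding: dye and cotton. Non-binding: loom time (23 unused).
By complementary slackness, y = 0 for the non-binding constraint.
From A_Bᵀ y = c: 4·y_dye + 4·y_cotton = 48; 2·y_dye + 5·y_cotton = 48.
Solving: y_dye = 4, y_cotton = 8.
Reduced cost of denim: c₃ − yᵀa₃ = 39 − (4·5 + 8·3) = 39 − 44 = -5.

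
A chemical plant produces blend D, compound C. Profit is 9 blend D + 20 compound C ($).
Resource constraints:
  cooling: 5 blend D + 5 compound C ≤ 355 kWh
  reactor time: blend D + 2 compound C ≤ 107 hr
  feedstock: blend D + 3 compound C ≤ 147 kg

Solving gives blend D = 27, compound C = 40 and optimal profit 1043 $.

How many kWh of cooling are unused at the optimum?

cooling used = 5·27 + 5·40 = 335; slack = 355 − 335 = 20.

20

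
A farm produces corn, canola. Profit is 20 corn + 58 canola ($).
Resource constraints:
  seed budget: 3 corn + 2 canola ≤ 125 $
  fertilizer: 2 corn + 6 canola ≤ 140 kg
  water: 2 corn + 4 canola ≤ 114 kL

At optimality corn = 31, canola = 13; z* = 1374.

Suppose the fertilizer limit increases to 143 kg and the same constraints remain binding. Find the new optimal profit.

At the optimum: seed budget uses 119 of 125 (slack = 6); fertilizer uses 140 of 140 (binding); water uses 114 of 114 (binding).
By complementary slackness, y = 0 for the non-binding constraint.
The binding rows give the dual system: 2·y_fertilizer + 2·y_water = 20 and 6·y_fertilizer + 4·y_water = 58.
→ y_fertilizer = 9 and y_water = 1.
Δz = y_fertilizer·Δb = 9 × (3) = 27, so new z* = 1374 + 27 = 1401.

1401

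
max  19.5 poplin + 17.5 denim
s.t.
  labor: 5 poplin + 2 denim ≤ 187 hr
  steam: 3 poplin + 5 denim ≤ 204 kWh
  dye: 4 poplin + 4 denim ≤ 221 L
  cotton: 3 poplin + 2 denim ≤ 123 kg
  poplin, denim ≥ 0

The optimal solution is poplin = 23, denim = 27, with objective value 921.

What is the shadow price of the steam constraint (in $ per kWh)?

Check each constraint at x*: labor 169/187 (slack 18); steam 204/204 (tight); dye 200/221 (slack 21); cotton 123/123 (tight).
By complementary slackness, y = 0 for the non-binding constraints.
The binding rows give the dual system: 3·y_steam + 3·y_cotton = 19.5 and 5·y_steam + 2·y_cotton = 17.5.
This yields shadow prices y_steam = 1.5, y_cotton = 5.
Shadow price of steam = 1.5.

1.5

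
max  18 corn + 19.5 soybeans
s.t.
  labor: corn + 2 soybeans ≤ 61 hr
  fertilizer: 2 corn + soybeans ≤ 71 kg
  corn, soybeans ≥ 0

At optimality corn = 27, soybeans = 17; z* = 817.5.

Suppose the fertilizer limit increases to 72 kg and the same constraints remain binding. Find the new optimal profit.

823

At the optimum: labor uses 61 of 61 (binding); fertilizer uses 71 of 71 (binding).
Dual feasibility on the basic columns requires 1·y_labor + 2·y_fertilizer = 18, 2·y_labor + 1·y_fertilizer = 19.5.
This yields shadow prices y_labor = 7, y_fertilizer = 5.5.
Δz = y_fertilizer·Δb = 5.5 × (1) = 5.5, so new z* = 817.5 + 5.5 = 823.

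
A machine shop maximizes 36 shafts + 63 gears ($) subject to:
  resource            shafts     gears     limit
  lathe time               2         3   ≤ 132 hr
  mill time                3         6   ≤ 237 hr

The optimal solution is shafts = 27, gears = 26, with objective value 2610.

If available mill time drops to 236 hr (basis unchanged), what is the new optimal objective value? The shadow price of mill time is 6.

2604

Δb = -1, so new z* = 2610 + (6)·(-1) = 2610 − 6 = 2604.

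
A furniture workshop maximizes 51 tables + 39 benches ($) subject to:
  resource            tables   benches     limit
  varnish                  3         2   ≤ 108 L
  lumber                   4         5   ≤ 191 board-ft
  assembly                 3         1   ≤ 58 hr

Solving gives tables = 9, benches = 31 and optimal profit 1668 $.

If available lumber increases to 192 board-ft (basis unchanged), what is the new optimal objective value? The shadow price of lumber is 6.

1674

Δb = 1, so new z* = 1668 + (6)·(1) = 1668 + 6 = 1674.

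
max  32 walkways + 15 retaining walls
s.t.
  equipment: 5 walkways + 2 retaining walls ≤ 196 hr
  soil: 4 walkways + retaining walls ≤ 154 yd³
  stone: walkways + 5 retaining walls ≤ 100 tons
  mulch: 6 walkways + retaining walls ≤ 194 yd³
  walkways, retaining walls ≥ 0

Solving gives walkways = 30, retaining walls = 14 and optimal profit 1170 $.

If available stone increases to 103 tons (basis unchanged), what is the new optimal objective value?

At the optimum: equipment uses 178 of 196 (slack = 18); soil uses 134 of 154 (slack = 20); stone uses 100 of 100 (binding); mulch uses 194 of 194 (binding).
Since equipment, soil are not tight, their duals are 0.
Dual feasibility on the basic columns requires 1·y_stone + 6·y_mulch = 32, 5·y_stone + 1·y_mulch = 15.
→ y_stone = 2 and y_mulch = 5.
Δz = y_stone·Δb = 2 × (3) = 6, so new z* = 1170 + 6 = 1176.

1176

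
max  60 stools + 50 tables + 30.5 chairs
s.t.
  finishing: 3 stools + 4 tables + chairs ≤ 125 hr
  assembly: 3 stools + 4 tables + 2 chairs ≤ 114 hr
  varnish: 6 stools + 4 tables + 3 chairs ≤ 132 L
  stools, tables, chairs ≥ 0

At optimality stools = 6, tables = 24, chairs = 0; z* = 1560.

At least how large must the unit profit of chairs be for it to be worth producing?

32.5

Check each constraint at x*: finishing 114/125 (slack 11); assembly 114/114 (tight); varnish 132/132 (tight).
Since finishing is not tight, its dual is 0.
Dual feasibility on the basic columns requires 3·y_assembly + 6·y_varnish = 60, 4·y_assembly + 4·y_varnish = 50.
→ y_assembly = 5 and y_varnish = 7.5.
chairs enters the basis when its profit ≥ yᵀa₃ = 5·2 + 7.5·3 = 32.5.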